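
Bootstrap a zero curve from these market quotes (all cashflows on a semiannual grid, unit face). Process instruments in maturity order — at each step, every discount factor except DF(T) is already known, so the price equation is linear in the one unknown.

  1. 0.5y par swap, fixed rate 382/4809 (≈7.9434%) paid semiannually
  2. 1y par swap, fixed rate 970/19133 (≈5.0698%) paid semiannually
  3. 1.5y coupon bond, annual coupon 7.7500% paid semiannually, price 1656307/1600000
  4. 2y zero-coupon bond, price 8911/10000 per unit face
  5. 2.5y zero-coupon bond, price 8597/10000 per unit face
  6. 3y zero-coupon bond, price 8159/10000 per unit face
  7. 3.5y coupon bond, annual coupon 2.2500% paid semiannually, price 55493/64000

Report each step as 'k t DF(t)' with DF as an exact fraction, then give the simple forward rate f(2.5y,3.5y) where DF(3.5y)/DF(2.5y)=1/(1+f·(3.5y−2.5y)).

1 1/2 4809/5000
2 1 1903/2000
3 3/2 2313/2500
4 2 8911/10000
5 5/2 8597/10000
6 3 8159/10000
7 7/2 7973/10000
f(2.5y,3.5y) = ((8597/10000)/(7973/10000) − 1)/(1) = 624/7973 ≈ 7.8264%

step 1 [0.5y] swap r/2=191/4809: DF=(1 − 191/4809·(0))/(1+191/4809) = 4809/5000 ≈ 0.961800
step 2 [1y] swap r/2=485/19133: DF=(1 − 485/19133·(0.961800))/(1+485/19133) = 1903/2000 ≈ 0.951500
step 3 [1.5y] bond c/2=31/800: DF=(1656307/1600000 − 31/800·(0.961800+0.951500))/(1+31/800) = 2313/2500 ≈ 0.925200
step 4 [2y] zero: DF = P = 8911/10000 ≈ 0.891100
step 5 [2.5y] zero: DF = P = 8597/10000 ≈ 0.859700
step 6 [3y] zero: DF = P = 8159/10000 ≈ 0.815900
step 7 [3.5y] bond c/2=9/800: DF=(55493/64000 − 9/800·(0.961800+0.951500+0.925200+0.891100+0.859700+0.815900))/(1+9/800) = 7973/10000 ≈ 0.797300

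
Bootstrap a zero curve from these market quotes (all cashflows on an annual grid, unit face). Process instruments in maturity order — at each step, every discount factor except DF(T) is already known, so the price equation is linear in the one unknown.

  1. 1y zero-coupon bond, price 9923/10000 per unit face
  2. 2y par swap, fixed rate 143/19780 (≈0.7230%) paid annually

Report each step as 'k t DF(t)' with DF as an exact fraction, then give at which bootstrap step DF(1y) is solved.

1 1 9923/10000
2 2 9857/10000
DF(1y) is solved at step 1

step 1 [1y] zero: DF = P = 9923/10000 ≈ 0.992300
step 2 [2y] swap r/1=143/19780: DF=(1 − 143/19780·(0.992300))/(1+143/19780) = 9857/10000 ≈ 0.985700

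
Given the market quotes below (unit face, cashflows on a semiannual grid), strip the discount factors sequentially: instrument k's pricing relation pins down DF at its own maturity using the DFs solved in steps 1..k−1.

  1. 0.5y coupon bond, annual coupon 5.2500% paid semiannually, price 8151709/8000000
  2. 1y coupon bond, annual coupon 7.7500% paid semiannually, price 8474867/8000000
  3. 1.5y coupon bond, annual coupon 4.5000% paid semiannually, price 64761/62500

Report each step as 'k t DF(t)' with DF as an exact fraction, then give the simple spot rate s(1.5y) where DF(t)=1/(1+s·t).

step 1 [0.5y] bond c/2=21/800: DF=(8151709/8000000 − 21/800·(0))/(1+21/800) = 9929/10000 ≈ 0.992900
step 2 [1y] bond c/2=31/800: DF=(8474867/8000000 − 31/800·(0.992900))/(1+31/800) = 2457/2500 ≈ 0.982800
step 3 [1.5y] bond c/2=9/400: DF=(64761/62500 − 9/400·(0.992900+0.982800))/(1+9/400) = 9699/10000 ≈ 0.969900

1 1/2 9929/10000
2 1 2457/2500
3 3/2 9699/10000
s(1.5y) = (1/(9699/10000) − 1)/(3/2) = 602/29097 ≈ 2.0689%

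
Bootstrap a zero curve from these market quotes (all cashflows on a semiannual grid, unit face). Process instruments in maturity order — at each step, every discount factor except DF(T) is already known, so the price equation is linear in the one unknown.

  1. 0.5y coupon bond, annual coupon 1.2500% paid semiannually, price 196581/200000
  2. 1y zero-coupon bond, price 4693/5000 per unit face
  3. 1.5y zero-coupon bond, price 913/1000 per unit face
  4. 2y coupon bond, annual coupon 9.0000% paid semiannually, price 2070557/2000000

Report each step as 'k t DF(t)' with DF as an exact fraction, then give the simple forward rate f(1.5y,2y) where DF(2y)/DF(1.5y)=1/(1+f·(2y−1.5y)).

1 1/2 1221/1250
2 1 4693/5000
3 3/2 913/1000
4 2 8689/10000
f(1.5y,2y) = ((913/1000)/(8689/10000) − 1)/(1/2) = 882/8689 ≈ 10.1508%

step 1 [0.5y] bond c/2=1/160: DF=(196581/200000 − 1/160·(0))/(1+1/160) = 1221/1250 ≈ 0.976800
step 2 [1y] zero: DF = P = 4693/5000 ≈ 0.938600
step 3 [1.5y] zero: DF = P = 913/1000 ≈ 0.913000
step 4 [2y] bond c/2=9/200: DF=(2070557/2000000 − 9/200·(0.976800+0.938600+0.913000))/(1+9/200) = 8689/10000 ≈ 0.868900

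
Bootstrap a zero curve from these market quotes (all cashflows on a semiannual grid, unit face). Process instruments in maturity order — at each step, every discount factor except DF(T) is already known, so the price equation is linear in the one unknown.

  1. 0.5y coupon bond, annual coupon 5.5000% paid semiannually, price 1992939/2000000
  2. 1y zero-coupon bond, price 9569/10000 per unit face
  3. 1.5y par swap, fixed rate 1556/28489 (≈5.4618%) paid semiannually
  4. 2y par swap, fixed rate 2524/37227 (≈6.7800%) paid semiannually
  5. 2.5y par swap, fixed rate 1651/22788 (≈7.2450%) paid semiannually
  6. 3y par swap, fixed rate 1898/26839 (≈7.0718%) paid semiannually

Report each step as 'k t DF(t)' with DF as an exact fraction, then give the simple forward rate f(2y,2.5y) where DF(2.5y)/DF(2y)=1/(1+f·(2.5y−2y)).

1 1/2 4849/5000
2 1 9569/10000
3 3/2 4611/5000
4 2 4369/5000
5 5/2 8349/10000
6 3 4051/5000
f(2y,2.5y) = ((4369/5000)/(8349/10000) − 1)/(1/2) = 778/8349 ≈ 9.3185%

step 1 [0.5y] bond c/2=11/400: DF=(1992939/2000000 − 11/400·(0))/(1+11/400) = 4849/5000 ≈ 0.969800
step 2 [1y] zero: DF = P = 9569/10000 ≈ 0.956900
step 3 [1.5y] swap r/2=778/28489: DF=(1 − 778/28489·(0.969800+0.956900))/(1+778/28489) = 4611/5000 ≈ 0.922200
step 4 [2y] swap r/2=1262/37227: DF=(1 − 1262/37227·(0.969800+0.956900+0.922200))/(1+1262/37227) = 4369/5000 ≈ 0.873800
step 5 [2.5y] swap r/2=1651/45576: DF=(1 − 1651/45576·(0.969800+0.956900+0.922200+0.873800))/(1+1651/45576) = 8349/10000 ≈ 0.834900
step 6 [3y] swap r/2=949/26839: DF=(1 − 949/26839·(0.969800+0.956900+0.922200+0.873800+0.834900))/(1+949/26839) = 4051/5000 ≈ 0.810200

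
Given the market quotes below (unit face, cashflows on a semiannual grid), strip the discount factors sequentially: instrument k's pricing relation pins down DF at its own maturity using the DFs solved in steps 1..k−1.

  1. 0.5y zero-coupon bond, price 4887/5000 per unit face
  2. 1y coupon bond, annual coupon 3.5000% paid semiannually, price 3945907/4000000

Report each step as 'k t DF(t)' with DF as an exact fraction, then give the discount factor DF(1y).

1 1/2 4887/5000
2 1 9527/10000
DF(1y) = 9527/10000 ≈ 0.952700

step 1 [0.5y] zero: DF = P = 4887/5000 ≈ 0.977400
step 2 [1y] bond c/2=7/400: DF=(3945907/4000000 − 7/400·(0.977400))/(1+7/400) = 9527/10000 ≈ 0.952700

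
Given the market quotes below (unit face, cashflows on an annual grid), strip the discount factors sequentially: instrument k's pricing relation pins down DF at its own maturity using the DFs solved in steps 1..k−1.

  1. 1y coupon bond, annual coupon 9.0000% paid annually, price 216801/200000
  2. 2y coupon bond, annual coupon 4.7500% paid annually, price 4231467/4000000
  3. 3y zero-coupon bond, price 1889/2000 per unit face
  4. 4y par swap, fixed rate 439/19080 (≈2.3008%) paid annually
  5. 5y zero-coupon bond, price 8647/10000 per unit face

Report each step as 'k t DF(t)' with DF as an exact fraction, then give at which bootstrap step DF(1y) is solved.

step 1 [1y] bond c/1=9/100: DF=(216801/200000 − 9/100·(0))/(1+9/100) = 1989/2000 ≈ 0.994500
step 2 [2y] bond c/1=19/400: DF=(4231467/4000000 − 19/400·(0.994500))/(1+19/400) = 603/625 ≈ 0.964800
step 3 [3y] zero: DF = P = 1889/2000 ≈ 0.944500
step 4 [4y] swap r/1=439/19080: DF=(1 − 439/19080·(0.994500+0.964800+0.944500))/(1+439/19080) = 4561/5000 ≈ 0.912200
step 5 [5y] zero: DF = P = 8647/10000 ≈ 0.864700

1 1 1989/2000
2 2 603/625
3 3 1889/2000
4 4 4561/5000
5 5 8647/10000
DF(1y) is solved at step 1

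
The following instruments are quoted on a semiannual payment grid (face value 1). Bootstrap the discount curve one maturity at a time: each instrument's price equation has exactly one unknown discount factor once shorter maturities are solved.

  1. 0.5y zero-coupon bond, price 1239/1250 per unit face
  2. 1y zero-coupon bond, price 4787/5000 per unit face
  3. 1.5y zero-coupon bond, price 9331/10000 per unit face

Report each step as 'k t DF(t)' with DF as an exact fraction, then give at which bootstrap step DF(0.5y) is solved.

1 1/2 1239/1250
2 1 4787/5000
3 3/2 9331/10000
DF(0.5y) is solved at step 1

step 1 [0.5y] zero: DF = P = 1239/1250 ≈ 0.991200
step 2 [1y] zero: DF = P = 4787/5000 ≈ 0.957400
step 3 [1.5y] zero: DF = P = 9331/10000 ≈ 0.933100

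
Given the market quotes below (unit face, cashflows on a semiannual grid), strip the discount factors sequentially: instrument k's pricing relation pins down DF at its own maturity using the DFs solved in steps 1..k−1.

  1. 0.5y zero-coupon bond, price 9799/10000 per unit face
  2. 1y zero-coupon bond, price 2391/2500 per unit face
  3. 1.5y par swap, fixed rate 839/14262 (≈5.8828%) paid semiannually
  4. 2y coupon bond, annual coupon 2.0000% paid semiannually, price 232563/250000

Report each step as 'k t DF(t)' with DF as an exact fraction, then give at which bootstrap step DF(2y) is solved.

step 1 [0.5y] zero: DF = P = 9799/10000 ≈ 0.979900
step 2 [1y] zero: DF = P = 2391/2500 ≈ 0.956400
step 3 [1.5y] swap r/2=839/28524: DF=(1 − 839/28524·(0.979900+0.956400))/(1+839/28524) = 9161/10000 ≈ 0.916100
step 4 [2y] bond c/2=1/100: DF=(232563/250000 − 1/100·(0.979900+0.956400+0.916100))/(1+1/100) = 558/625 ≈ 0.892800

1 1/2 9799/10000
2 1 2391/2500
3 3/2 9161/10000
4 2 558/625
DF(2y) is solved at step 4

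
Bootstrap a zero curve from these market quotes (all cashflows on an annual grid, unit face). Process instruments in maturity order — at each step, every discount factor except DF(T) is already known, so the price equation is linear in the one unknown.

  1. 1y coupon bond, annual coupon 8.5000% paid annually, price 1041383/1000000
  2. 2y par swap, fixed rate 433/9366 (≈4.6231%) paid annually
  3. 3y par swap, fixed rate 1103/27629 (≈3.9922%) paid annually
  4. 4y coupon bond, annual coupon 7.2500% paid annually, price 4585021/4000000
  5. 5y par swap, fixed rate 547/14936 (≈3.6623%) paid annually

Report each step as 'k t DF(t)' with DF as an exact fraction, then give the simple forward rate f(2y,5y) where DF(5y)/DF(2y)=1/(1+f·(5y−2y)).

step 1 [1y] bond c/1=17/200: DF=(1041383/1000000 − 17/200·(0))/(1+17/200) = 4799/5000 ≈ 0.959800
step 2 [2y] swap r/1=433/9366: DF=(1 − 433/9366·(0.959800))/(1+433/9366) = 4567/5000 ≈ 0.913400
step 3 [3y] swap r/1=1103/27629: DF=(1 − 1103/27629·(0.959800+0.913400))/(1+1103/27629) = 8897/10000 ≈ 0.889700
step 4 [4y] bond c/1=29/400: DF=(4585021/4000000 − 29/400·(0.959800+0.913400+0.889700))/(1+29/400) = 441/500 ≈ 0.882000
step 5 [5y] swap r/1=547/14936: DF=(1 − 547/14936·(0.959800+0.913400+0.889700+0.882000))/(1+547/14936) = 8359/10000 ≈ 0.835900

1 1 4799/5000
2 2 4567/5000
3 3 8897/10000
4 4 441/500
5 5 8359/10000
f(2y,5y) = ((4567/5000)/(8359/10000) − 1)/(3) = 775/25077 ≈ 3.0905%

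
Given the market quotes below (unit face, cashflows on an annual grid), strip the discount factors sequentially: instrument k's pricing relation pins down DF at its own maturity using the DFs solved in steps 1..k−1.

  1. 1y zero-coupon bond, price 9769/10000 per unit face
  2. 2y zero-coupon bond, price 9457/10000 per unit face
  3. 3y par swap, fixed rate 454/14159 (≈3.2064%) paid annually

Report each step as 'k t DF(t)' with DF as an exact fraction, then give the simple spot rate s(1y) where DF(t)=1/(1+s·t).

step 1 [1y] zero: DF = P = 9769/10000 ≈ 0.976900
step 2 [2y] zero: DF = P = 9457/10000 ≈ 0.945700
step 3 [3y] swap r/1=454/14159: DF=(1 − 454/14159·(0.976900+0.945700))/(1+454/14159) = 2273/2500 ≈ 0.909200

1 1 9769/10000
2 2 9457/10000
3 3 2273/2500
s(1y) = (1/(9769/10000) − 1)/(1) = 231/9769 ≈ 2.3646%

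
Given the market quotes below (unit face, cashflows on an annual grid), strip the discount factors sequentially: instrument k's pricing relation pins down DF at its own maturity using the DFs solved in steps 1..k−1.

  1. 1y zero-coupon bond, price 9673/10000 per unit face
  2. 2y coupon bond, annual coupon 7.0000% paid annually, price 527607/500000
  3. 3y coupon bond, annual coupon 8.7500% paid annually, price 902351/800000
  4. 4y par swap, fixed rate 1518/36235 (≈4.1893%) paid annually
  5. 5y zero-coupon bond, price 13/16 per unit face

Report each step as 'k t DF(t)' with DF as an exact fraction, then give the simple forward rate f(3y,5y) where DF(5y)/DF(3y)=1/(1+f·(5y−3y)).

step 1 [1y] zero: DF = P = 9673/10000 ≈ 0.967300
step 2 [2y] bond c/1=7/100: DF=(527607/500000 − 7/100·(0.967300))/(1+7/100) = 9229/10000 ≈ 0.922900
step 3 [3y] bond c/1=7/80: DF=(902351/800000 − 7/80·(0.967300+0.922900))/(1+7/80) = 8851/10000 ≈ 0.885100
step 4 [4y] swap r/1=1518/36235: DF=(1 − 1518/36235·(0.967300+0.922900+0.885100))/(1+1518/36235) = 4241/5000 ≈ 0.848200
step 5 [5y] zero: DF = P = 13/16 ≈ 0.812500

1 1 9673/10000
2 2 9229/10000
3 3 8851/10000
4 4 4241/5000
5 5 13/16
f(3y,5y) = ((8851/10000)/(13/16) − 1)/(2) = 363/8125 ≈ 4.4677%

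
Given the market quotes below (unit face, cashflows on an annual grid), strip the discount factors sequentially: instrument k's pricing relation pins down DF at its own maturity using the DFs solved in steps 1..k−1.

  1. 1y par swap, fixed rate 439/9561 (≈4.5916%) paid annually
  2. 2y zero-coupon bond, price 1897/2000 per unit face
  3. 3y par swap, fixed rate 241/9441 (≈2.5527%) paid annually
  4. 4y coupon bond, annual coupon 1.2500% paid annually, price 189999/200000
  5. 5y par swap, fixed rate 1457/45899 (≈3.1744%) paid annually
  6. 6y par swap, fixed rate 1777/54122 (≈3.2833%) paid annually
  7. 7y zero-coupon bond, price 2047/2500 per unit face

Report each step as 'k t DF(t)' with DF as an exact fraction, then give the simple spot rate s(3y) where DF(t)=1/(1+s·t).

step 1 [1y] swap r/1=439/9561: DF=(1 − 439/9561·(0))/(1+439/9561) = 9561/10000 ≈ 0.956100
step 2 [2y] zero: DF = P = 1897/2000 ≈ 0.948500
step 3 [3y] swap r/1=241/9441: DF=(1 − 241/9441·(0.956100+0.948500))/(1+241/9441) = 9277/10000 ≈ 0.927700
step 4 [4y] bond c/1=1/80: DF=(189999/200000 − 1/80·(0.956100+0.948500+0.927700))/(1+1/80) = 9033/10000 ≈ 0.903300
step 5 [5y] swap r/1=1457/45899: DF=(1 − 1457/45899·(0.956100+0.948500+0.927700+0.903300))/(1+1457/45899) = 8543/10000 ≈ 0.854300
step 6 [6y] swap r/1=1777/54122: DF=(1 − 1777/54122·(0.956100+0.948500+0.927700+0.903300+0.854300))/(1+1777/54122) = 8223/10000 ≈ 0.822300
step 7 [7y] zero: DF = P = 2047/2500 ≈ 0.818800

1 1 9561/10000
2 2 1897/2000
3 3 9277/10000
4 4 9033/10000
5 5 8543/10000
6 6 8223/10000
7 7 2047/2500
s(3y) = (1/(9277/10000) − 1)/(3) = 241/9277 ≈ 2.5978%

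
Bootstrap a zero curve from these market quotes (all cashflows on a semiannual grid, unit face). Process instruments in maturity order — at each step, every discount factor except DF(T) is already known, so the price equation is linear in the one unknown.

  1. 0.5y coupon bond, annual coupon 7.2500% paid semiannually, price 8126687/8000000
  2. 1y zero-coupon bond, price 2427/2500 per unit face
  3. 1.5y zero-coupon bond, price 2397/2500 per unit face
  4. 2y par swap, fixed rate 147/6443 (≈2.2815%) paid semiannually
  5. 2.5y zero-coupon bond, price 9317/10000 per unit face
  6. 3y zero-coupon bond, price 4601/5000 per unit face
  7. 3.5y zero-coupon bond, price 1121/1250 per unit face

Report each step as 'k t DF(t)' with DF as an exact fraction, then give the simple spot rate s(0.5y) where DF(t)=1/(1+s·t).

step 1 [0.5y] bond c/2=29/800: DF=(8126687/8000000 − 29/800·(0))/(1+29/800) = 9803/10000 ≈ 0.980300
step 2 [1y] zero: DF = P = 2427/2500 ≈ 0.970800
step 3 [1.5y] zero: DF = P = 2397/2500 ≈ 0.958800
step 4 [2y] swap r/2=147/12886: DF=(1 − 147/12886·(0.980300+0.970800+0.958800))/(1+147/12886) = 9559/10000 ≈ 0.955900
step 5 [2.5y] zero: DF = P = 9317/10000 ≈ 0.931700
step 6 [3y] zero: DF = P = 4601/5000 ≈ 0.920200
step 7 [3.5y] zero: DF = P = 1121/1250 ≈ 0.896800

1 1/2 9803/10000
2 1 2427/2500
3 3/2 2397/2500
4 2 9559/10000
5 5/2 9317/10000
6 3 4601/5000
7 7/2 1121/1250
s(0.5y) = (1/(9803/10000) − 1)/(1/2) = 394/9803 ≈ 4.0192%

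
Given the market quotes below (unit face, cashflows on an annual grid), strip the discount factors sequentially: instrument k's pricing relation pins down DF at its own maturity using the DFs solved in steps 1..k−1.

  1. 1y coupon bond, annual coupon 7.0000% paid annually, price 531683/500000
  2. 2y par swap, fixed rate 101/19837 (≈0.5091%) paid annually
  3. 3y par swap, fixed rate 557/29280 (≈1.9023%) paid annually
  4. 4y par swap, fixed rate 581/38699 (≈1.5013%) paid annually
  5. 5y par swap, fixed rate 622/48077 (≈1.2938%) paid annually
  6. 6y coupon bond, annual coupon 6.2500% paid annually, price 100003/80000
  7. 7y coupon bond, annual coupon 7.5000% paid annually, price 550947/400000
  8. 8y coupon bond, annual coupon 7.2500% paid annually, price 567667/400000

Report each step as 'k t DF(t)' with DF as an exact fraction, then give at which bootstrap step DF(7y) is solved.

step 1 [1y] bond c/1=7/100: DF=(531683/500000 − 7/100·(0))/(1+7/100) = 4969/5000 ≈ 0.993800
step 2 [2y] swap r/1=101/19837: DF=(1 − 101/19837·(0.993800))/(1+101/19837) = 9899/10000 ≈ 0.989900
step 3 [3y] swap r/1=557/29280: DF=(1 − 557/29280·(0.993800+0.989900))/(1+557/29280) = 9443/10000 ≈ 0.944300
step 4 [4y] swap r/1=581/38699: DF=(1 − 581/38699·(0.993800+0.989900+0.944300))/(1+581/38699) = 9419/10000 ≈ 0.941900
step 5 [5y] swap r/1=622/48077: DF=(1 − 622/48077·(0.993800+0.989900+0.944300+0.941900))/(1+622/48077) = 4689/5000 ≈ 0.937800
step 6 [6y] bond c/1=1/16: DF=(100003/80000 − 1/16·(0.993800+0.989900+0.944300+0.941900+0.937800))/(1+1/16) = 8937/10000 ≈ 0.893700
step 7 [7y] bond c/1=3/40: DF=(550947/400000 − 3/40·(0.993800+0.989900+0.944300+0.941900+0.937800+0.893700))/(1+3/40) = 1767/2000 ≈ 0.883500
step 8 [8y] bond c/1=29/400: DF=(567667/400000 − 29/400·(0.993800+0.989900+0.944300+0.941900+0.937800+0.893700+0.883500))/(1+29/400) = 8781/10000 ≈ 0.878100

1 1 4969/5000
2 2 9899/10000
3 3 9443/10000
4 4 9419/10000
5 5 4689/5000
6 6 8937/10000
7 7 1767/2000
8 8 8781/10000
DF(7y) is solved at step 7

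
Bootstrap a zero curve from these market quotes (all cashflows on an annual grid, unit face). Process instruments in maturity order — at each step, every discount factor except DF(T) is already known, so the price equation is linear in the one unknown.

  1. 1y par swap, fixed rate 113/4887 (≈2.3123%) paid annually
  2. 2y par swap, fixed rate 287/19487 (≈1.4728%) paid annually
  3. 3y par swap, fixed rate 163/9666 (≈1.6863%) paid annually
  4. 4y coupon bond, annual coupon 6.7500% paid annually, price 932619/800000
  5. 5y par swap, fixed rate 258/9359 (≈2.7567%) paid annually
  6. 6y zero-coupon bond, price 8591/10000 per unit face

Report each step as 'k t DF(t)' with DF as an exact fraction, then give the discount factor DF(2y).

step 1 [1y] swap r/1=113/4887: DF=(1 − 113/4887·(0))/(1+113/4887) = 4887/5000 ≈ 0.977400
step 2 [2y] swap r/1=287/19487: DF=(1 − 287/19487·(0.977400))/(1+287/19487) = 9713/10000 ≈ 0.971300
step 3 [3y] swap r/1=163/9666: DF=(1 − 163/9666·(0.977400+0.971300))/(1+163/9666) = 9511/10000 ≈ 0.951100
step 4 [4y] bond c/1=27/400: DF=(932619/800000 − 27/400·(0.977400+0.971300+0.951100))/(1+27/400) = 9087/10000 ≈ 0.908700
step 5 [5y] swap r/1=258/9359: DF=(1 − 258/9359·(0.977400+0.971300+0.951100+0.908700))/(1+258/9359) = 871/1000 ≈ 0.871000
step 6 [6y] zero: DF = P = 8591/10000 ≈ 0.859100

1 1 4887/5000
2 2 9713/10000
3 3 9511/10000
4 4 9087/10000
5 5 871/1000
6 6 8591/10000
DF(2y) = 9713/10000 ≈ 0.971300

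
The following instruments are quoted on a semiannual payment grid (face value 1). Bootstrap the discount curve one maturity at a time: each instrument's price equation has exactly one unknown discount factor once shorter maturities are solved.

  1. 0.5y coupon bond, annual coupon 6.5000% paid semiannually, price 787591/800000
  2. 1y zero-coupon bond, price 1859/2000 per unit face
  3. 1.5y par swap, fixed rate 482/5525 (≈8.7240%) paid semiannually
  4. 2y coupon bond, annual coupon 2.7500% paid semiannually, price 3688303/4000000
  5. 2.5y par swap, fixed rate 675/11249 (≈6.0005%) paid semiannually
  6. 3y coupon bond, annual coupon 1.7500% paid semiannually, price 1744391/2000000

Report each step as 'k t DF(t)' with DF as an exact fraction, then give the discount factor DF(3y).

1 1/2 1907/2000
2 1 1859/2000
3 3/2 1759/2000
4 2 8721/10000
5 5/2 173/200
6 3 516/625
DF(3y) = 516/625 ≈ 0.825600

step 1 [0.5y] bond c/2=13/400: DF=(787591/800000 − 13/400·(0))/(1+13/400) = 1907/2000 ≈ 0.953500
step 2 [1y] zero: DF = P = 1859/2000 ≈ 0.929500
step 3 [1.5y] swap r/2=241/5525: DF=(1 − 241/5525·(0.953500+0.929500))/(1+241/5525) = 1759/2000 ≈ 0.879500
step 4 [2y] bond c/2=11/800: DF=(3688303/4000000 − 11/800·(0.953500+0.929500+0.879500))/(1+11/800) = 8721/10000 ≈ 0.872100
step 5 [2.5y] swap r/2=675/22498: DF=(1 − 675/22498·(0.953500+0.929500+0.879500+0.872100))/(1+675/22498) = 173/200 ≈ 0.865000
step 6 [3y] bond c/2=7/800: DF=(1744391/2000000 − 7/800·(0.953500+0.929500+0.879500+0.872100+0.865000))/(1+7/800) = 516/625 ≈ 0.825600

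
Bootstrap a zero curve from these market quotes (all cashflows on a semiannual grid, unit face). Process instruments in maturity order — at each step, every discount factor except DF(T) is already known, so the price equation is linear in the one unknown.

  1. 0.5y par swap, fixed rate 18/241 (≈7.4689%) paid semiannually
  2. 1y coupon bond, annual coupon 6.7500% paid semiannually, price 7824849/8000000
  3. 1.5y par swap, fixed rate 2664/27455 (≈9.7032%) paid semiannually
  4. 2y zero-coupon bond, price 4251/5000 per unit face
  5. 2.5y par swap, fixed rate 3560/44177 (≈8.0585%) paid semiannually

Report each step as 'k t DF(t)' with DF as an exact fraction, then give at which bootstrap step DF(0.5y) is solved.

1 1/2 241/250
2 1 9147/10000
3 3/2 2167/2500
4 2 4251/5000
5 5/2 411/500
DF(0.5y) is solved at step 1

step 1 [0.5y] swap r/2=9/241: DF=(1 − 9/241·(0))/(1+9/241) = 241/250 ≈ 0.964000
step 2 [1y] bond c/2=27/800: DF=(7824849/8000000 − 27/800·(0.964000))/(1+27/800) = 9147/10000 ≈ 0.914700
step 3 [1.5y] swap r/2=1332/27455: DF=(1 − 1332/27455·(0.964000+0.914700))/(1+1332/27455) = 2167/2500 ≈ 0.866800
step 4 [2y] zero: DF = P = 4251/5000 ≈ 0.850200
step 5 [2.5y] swap r/2=1780/44177: DF=(1 − 1780/44177·(0.964000+0.914700+0.866800+0.850200))/(1+1780/44177) = 411/500 ≈ 0.822000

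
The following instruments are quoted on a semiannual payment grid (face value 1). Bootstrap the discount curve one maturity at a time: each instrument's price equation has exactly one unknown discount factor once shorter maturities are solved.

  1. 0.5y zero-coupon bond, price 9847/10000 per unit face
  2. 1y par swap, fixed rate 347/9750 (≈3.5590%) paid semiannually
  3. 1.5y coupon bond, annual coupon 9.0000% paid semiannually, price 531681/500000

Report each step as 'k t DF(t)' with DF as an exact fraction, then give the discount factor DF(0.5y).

step 1 [0.5y] zero: DF = P = 9847/10000 ≈ 0.984700
step 2 [1y] swap r/2=347/19500: DF=(1 − 347/19500·(0.984700))/(1+347/19500) = 9653/10000 ≈ 0.965300
step 3 [1.5y] bond c/2=9/200: DF=(531681/500000 − 9/200·(0.984700+0.965300))/(1+9/200) = 1167/1250 ≈ 0.933600

1 1/2 9847/10000
2 1 9653/10000
3 3/2 1167/1250
DF(0.5y) = 9847/10000 ≈ 0.984700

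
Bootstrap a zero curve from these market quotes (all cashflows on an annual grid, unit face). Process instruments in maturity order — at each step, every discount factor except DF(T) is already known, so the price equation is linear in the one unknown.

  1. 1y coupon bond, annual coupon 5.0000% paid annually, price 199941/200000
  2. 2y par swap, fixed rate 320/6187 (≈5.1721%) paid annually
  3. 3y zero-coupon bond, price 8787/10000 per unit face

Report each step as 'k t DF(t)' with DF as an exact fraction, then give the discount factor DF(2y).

step 1 [1y] bond c/1=1/20: DF=(199941/200000 − 1/20·(0))/(1+1/20) = 9521/10000 ≈ 0.952100
step 2 [2y] swap r/1=320/6187: DF=(1 − 320/6187·(0.952100))/(1+320/6187) = 113/125 ≈ 0.904000
step 3 [3y] zero: DF = P = 8787/10000 ≈ 0.878700

1 1 9521/10000
2 2 113/125
3 3 8787/10000
DF(2y) = 113/125 ≈ 0.904000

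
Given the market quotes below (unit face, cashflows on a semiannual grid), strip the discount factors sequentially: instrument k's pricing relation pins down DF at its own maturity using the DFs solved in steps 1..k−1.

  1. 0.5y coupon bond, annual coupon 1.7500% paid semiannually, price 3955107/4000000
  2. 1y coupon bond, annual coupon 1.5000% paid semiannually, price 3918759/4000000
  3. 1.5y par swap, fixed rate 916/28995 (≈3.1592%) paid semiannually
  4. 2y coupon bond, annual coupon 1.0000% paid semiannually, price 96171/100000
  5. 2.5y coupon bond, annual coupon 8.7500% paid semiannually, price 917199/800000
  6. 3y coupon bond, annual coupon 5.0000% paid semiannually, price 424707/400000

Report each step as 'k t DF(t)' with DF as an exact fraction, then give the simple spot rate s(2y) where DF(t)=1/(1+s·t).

step 1 [0.5y] bond c/2=7/800: DF=(3955107/4000000 − 7/800·(0))/(1+7/800) = 4901/5000 ≈ 0.980200
step 2 [1y] bond c/2=3/400: DF=(3918759/4000000 − 3/400·(0.980200))/(1+3/400) = 9651/10000 ≈ 0.965100
step 3 [1.5y] swap r/2=458/28995: DF=(1 − 458/28995·(0.980200+0.965100))/(1+458/28995) = 4771/5000 ≈ 0.954200
step 4 [2y] bond c/2=1/200: DF=(96171/100000 − 1/200·(0.980200+0.965100+0.954200))/(1+1/200) = 377/400 ≈ 0.942500
step 5 [2.5y] bond c/2=7/160: DF=(917199/800000 − 7/160·(0.980200+0.965100+0.954200+0.942500))/(1+7/160) = 4687/5000 ≈ 0.937400
step 6 [3y] bond c/2=1/40: DF=(424707/400000 − 1/40·(0.980200+0.965100+0.954200+0.942500+0.937400))/(1+1/40) = 9193/10000 ≈ 0.919300

1 1/2 4901/5000
2 1 9651/10000
3 3/2 4771/5000
4 2 377/400
5 5/2 4687/5000
6 3 9193/10000
s(2y) = (1/(377/400) − 1)/(2) = 23/754 ≈ 3.0504%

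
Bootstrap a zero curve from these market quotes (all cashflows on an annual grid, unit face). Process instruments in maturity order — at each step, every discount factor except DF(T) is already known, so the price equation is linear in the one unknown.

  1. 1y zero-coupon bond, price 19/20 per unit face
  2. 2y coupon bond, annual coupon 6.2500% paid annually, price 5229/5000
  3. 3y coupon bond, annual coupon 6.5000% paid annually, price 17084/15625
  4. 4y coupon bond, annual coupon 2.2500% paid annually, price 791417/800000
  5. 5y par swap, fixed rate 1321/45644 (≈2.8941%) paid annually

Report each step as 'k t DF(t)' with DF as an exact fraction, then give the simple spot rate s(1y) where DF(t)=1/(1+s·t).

step 1 [1y] zero: DF = P = 19/20 ≈ 0.950000
step 2 [2y] bond c/1=1/16: DF=(5229/5000 − 1/16·(0.950000))/(1+1/16) = 2321/2500 ≈ 0.928400
step 3 [3y] bond c/1=13/200: DF=(17084/15625 − 13/200·(0.950000+0.928400))/(1+13/200) = 114/125 ≈ 0.912000
step 4 [4y] bond c/1=9/400: DF=(791417/800000 − 9/400·(0.950000+0.928400+0.912000))/(1+9/400) = 9061/10000 ≈ 0.906100
step 5 [5y] swap r/1=1321/45644: DF=(1 − 1321/45644·(0.950000+0.928400+0.912000+0.906100))/(1+1321/45644) = 8679/10000 ≈ 0.867900

1 1 19/20
2 2 2321/2500
3 3 114/125
4 4 9061/10000
5 5 8679/10000
s(1y) = (1/(19/20) − 1)/(1) = 1/19 ≈ 5.2632%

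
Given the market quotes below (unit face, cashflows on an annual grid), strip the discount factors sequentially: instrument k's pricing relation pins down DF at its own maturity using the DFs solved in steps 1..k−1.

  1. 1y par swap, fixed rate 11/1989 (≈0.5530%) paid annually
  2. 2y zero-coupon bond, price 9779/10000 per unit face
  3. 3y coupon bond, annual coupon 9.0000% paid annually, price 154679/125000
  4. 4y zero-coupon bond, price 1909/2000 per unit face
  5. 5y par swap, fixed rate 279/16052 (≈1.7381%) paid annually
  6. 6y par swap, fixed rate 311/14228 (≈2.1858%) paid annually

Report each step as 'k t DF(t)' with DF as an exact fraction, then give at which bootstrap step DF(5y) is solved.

1 1 1989/2000
2 2 9779/10000
3 3 2431/2500
4 4 1909/2000
5 5 9163/10000
6 6 2189/2500
DF(5y) is solved at step 5

step 1 [1y] swap r/1=11/1989: DF=(1 − 11/1989·(0))/(1+11/1989) = 1989/2000 ≈ 0.994500
step 2 [2y] zero: DF = P = 9779/10000 ≈ 0.977900
step 3 [3y] bond c/1=9/100: DF=(154679/125000 − 9/100·(0.994500+0.977900))/(1+9/100) = 2431/2500 ≈ 0.972400
step 4 [4y] zero: DF = P = 1909/2000 ≈ 0.954500
step 5 [5y] swap r/1=279/16052: DF=(1 − 279/16052·(0.994500+0.977900+0.972400+0.954500))/(1+279/16052) = 9163/10000 ≈ 0.916300
step 6 [6y] swap r/1=311/14228: DF=(1 − 311/14228·(0.994500+0.977900+0.972400+0.954500+0.916300))/(1+311/14228) = 2189/2500 ≈ 0.875600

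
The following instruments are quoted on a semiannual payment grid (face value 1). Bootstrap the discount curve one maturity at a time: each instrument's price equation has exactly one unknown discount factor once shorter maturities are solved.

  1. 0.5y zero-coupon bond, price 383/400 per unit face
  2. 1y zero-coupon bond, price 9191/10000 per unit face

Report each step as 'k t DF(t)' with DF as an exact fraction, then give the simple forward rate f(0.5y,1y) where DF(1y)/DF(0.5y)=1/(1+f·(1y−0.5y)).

step 1 [0.5y] zero: DF = P = 383/400 ≈ 0.957500
step 2 [1y] zero: DF = P = 9191/10000 ≈ 0.919100

1 1/2 383/400
2 1 9191/10000
f(0.5y,1y) = ((383/400)/(9191/10000) − 1)/(1/2) = 768/9191 ≈ 8.3560%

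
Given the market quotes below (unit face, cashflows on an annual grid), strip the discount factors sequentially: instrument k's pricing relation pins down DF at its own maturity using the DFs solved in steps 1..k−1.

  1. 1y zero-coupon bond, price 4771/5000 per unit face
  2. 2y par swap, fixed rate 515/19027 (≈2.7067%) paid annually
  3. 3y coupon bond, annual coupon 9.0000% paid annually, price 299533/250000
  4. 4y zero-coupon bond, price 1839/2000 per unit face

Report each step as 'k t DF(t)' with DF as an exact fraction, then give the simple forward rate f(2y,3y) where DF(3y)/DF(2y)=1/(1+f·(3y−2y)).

1 1 4771/5000
2 2 1897/2000
3 3 9421/10000
4 4 1839/2000
f(2y,3y) = ((1897/2000)/(9421/10000) − 1)/(1) = 64/9421 ≈ 0.6793%

step 1 [1y] zero: DF = P = 4771/5000 ≈ 0.954200
step 2 [2y] swap r/1=515/19027: DF=(1 − 515/19027·(0.954200))/(1+515/19027) = 1897/2000 ≈ 0.948500
step 3 [3y] bond c/1=9/100: DF=(299533/250000 − 9/100·(0.954200+0.948500))/(1+9/100) = 9421/10000 ≈ 0.942100
step 4 [4y] zero: DF = P = 1839/2000 ≈ 0.919500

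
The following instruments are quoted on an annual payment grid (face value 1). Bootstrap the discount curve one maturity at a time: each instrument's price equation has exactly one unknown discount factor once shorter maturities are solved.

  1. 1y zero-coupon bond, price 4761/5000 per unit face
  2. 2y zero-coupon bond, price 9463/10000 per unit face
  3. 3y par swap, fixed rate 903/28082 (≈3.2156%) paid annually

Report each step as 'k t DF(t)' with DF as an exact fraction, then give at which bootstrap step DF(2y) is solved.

step 1 [1y] zero: DF = P = 4761/5000 ≈ 0.952200
step 2 [2y] zero: DF = P = 9463/10000 ≈ 0.946300
step 3 [3y] swap r/1=903/28082: DF=(1 − 903/28082·(0.952200+0.946300))/(1+903/28082) = 9097/10000 ≈ 0.909700

1 1 4761/5000
2 2 9463/10000
3 3 9097/10000
DF(2y) is solved at step 2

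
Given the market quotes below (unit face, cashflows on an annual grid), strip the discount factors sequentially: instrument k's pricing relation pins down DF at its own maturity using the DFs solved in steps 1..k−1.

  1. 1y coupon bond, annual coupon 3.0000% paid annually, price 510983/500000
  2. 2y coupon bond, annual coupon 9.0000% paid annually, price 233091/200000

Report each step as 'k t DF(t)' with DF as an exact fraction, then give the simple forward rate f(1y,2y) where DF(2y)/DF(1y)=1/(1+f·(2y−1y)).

1 1 4961/5000
2 2 9873/10000
f(1y,2y) = ((4961/5000)/(9873/10000) − 1)/(1) = 49/9873 ≈ 0.4963%

step 1 [1y] bond c/1=3/100: DF=(510983/500000 − 3/100·(0))/(1+3/100) = 4961/5000 ≈ 0.992200
step 2 [2y] bond c/1=9/100: DF=(233091/200000 − 9/100·(0.992200))/(1+9/100) = 9873/10000 ≈ 0.987300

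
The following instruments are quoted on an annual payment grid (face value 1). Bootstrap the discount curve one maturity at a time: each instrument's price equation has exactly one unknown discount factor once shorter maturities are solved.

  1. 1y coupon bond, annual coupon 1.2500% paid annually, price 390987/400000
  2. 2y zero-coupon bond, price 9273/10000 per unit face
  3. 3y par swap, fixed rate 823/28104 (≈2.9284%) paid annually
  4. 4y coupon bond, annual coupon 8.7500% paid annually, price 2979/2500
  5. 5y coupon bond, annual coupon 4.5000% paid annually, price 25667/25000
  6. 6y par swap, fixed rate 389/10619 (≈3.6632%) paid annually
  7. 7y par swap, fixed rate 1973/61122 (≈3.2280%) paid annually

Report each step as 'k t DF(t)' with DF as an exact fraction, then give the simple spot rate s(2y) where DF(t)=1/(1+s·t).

step 1 [1y] bond c/1=1/80: DF=(390987/400000 − 1/80·(0))/(1+1/80) = 4827/5000 ≈ 0.965400
step 2 [2y] zero: DF = P = 9273/10000 ≈ 0.927300
step 3 [3y] swap r/1=823/28104: DF=(1 − 823/28104·(0.965400+0.927300))/(1+823/28104) = 9177/10000 ≈ 0.917700
step 4 [4y] bond c/1=7/80: DF=(2979/2500 − 7/80·(0.965400+0.927300+0.917700))/(1+7/80) = 1087/1250 ≈ 0.869600
step 5 [5y] bond c/1=9/200: DF=(25667/25000 − 9/200·(0.965400+0.927300+0.917700+0.869600))/(1+9/200) = 103/125 ≈ 0.824000
step 6 [6y] swap r/1=389/10619: DF=(1 − 389/10619·(0.965400+0.927300+0.917700+0.869600+0.824000))/(1+389/10619) = 1611/2000 ≈ 0.805500
step 7 [7y] swap r/1=1973/61122: DF=(1 − 1973/61122·(0.965400+0.927300+0.917700+0.869600+0.824000+0.805500))/(1+1973/61122) = 8027/10000 ≈ 0.802700

1 1 4827/5000
2 2 9273/10000
3 3 9177/10000
4 4 1087/1250
5 5 103/125
6 6 1611/2000
7 7 8027/10000
s(2y) = (1/(9273/10000) − 1)/(2) = 727/18546 ≈ 3.9200%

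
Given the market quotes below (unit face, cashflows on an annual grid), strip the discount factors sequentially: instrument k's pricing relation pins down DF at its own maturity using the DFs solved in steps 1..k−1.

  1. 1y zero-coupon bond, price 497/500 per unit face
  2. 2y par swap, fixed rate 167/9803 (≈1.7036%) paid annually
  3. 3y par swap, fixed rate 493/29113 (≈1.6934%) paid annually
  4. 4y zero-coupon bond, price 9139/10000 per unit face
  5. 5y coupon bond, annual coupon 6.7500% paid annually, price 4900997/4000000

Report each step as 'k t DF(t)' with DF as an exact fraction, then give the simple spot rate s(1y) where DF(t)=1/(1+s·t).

step 1 [1y] zero: DF = P = 497/500 ≈ 0.994000
step 2 [2y] swap r/1=167/9803: DF=(1 − 167/9803·(0.994000))/(1+167/9803) = 4833/5000 ≈ 0.966600
step 3 [3y] swap r/1=493/29113: DF=(1 − 493/29113·(0.994000+0.966600))/(1+493/29113) = 9507/10000 ≈ 0.950700
step 4 [4y] zero: DF = P = 9139/10000 ≈ 0.913900
step 5 [5y] bond c/1=27/400: DF=(4900997/4000000 − 27/400·(0.994000+0.966600+0.950700+0.913900))/(1+27/400) = 9059/10000 ≈ 0.905900

1 1 497/500
2 2 4833/5000
3 3 9507/10000
4 4 9139/10000
5 5 9059/10000
s(1y) = (1/(497/500) − 1)/(1) = 3/497 ≈ 0.6036%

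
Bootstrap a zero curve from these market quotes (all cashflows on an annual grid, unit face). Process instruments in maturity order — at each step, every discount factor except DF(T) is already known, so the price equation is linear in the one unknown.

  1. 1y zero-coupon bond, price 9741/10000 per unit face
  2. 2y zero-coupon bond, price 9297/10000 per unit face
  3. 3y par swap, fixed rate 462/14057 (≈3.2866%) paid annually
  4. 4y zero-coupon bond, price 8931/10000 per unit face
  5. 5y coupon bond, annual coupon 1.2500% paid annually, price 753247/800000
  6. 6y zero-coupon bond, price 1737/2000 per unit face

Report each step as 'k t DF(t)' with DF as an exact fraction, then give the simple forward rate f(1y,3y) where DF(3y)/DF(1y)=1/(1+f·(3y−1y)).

step 1 [1y] zero: DF = P = 9741/10000 ≈ 0.974100
step 2 [2y] zero: DF = P = 9297/10000 ≈ 0.929700
step 3 [3y] swap r/1=462/14057: DF=(1 − 462/14057·(0.974100+0.929700))/(1+462/14057) = 2269/2500 ≈ 0.907600
step 4 [4y] zero: DF = P = 8931/10000 ≈ 0.893100
step 5 [5y] bond c/1=1/80: DF=(753247/800000 − 1/80·(0.974100+0.929700+0.907600+0.893100))/(1+1/80) = 4421/5000 ≈ 0.884200
step 6 [6y] zero: DF = P = 1737/2000 ≈ 0.868500

1 1 9741/10000
2 2 9297/10000
3 3 2269/2500
4 4 8931/10000
5 5 4421/5000
6 6 1737/2000
f(1y,3y) = ((9741/10000)/(2269/2500) − 1)/(2) = 665/18152 ≈ 3.6635%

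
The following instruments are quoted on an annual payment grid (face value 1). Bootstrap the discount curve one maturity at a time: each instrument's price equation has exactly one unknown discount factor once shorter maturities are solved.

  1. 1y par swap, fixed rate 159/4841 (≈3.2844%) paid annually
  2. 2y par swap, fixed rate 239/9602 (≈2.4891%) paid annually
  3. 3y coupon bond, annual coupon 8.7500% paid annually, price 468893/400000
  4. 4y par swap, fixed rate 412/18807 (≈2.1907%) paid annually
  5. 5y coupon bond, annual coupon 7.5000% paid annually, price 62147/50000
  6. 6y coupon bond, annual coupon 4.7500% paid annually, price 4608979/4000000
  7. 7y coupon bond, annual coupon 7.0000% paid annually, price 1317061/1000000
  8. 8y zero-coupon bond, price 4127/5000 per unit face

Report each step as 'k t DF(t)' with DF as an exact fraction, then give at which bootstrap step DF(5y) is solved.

step 1 [1y] swap r/1=159/4841: DF=(1 − 159/4841·(0))/(1+159/4841) = 4841/5000 ≈ 0.968200
step 2 [2y] swap r/1=239/9602: DF=(1 − 239/9602·(0.968200))/(1+239/9602) = 4761/5000 ≈ 0.952200
step 3 [3y] bond c/1=7/80: DF=(468893/400000 − 7/80·(0.968200+0.952200))/(1+7/80) = 4617/5000 ≈ 0.923400
step 4 [4y] swap r/1=412/18807: DF=(1 − 412/18807·(0.968200+0.952200+0.923400))/(1+412/18807) = 1147/1250 ≈ 0.917600
step 5 [5y] bond c/1=3/40: DF=(62147/50000 − 3/40·(0.968200+0.952200+0.923400+0.917600))/(1+3/40) = 4469/5000 ≈ 0.893800
step 6 [6y] bond c/1=19/400: DF=(4608979/4000000 − 19/400·(0.968200+0.952200+0.923400+0.917600+0.893800))/(1+19/400) = 8889/10000 ≈ 0.888900
step 7 [7y] bond c/1=7/100: DF=(1317061/1000000 − 7/100·(0.968200+0.952200+0.923400+0.917600+0.893800+0.888900))/(1+7/100) = 4341/5000 ≈ 0.868200
step 8 [8y] zero: DF = P = 4127/5000 ≈ 0.825400

1 1 4841/5000
2 2 4761/5000
3 3 4617/5000
4 4 1147/1250
5 5 4469/5000
6 6 8889/10000
7 7 4341/5000
8 8 4127/5000
DF(5y) is solved at step 5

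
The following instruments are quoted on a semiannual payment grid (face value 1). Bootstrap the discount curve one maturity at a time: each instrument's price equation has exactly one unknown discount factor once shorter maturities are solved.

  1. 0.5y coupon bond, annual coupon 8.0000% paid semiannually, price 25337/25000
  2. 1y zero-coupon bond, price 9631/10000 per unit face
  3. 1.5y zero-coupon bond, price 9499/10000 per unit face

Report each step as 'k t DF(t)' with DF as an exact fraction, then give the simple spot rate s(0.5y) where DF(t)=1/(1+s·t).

1 1/2 1949/2000
2 1 9631/10000
3 3/2 9499/10000
s(0.5y) = (1/(1949/2000) − 1)/(1/2) = 102/1949 ≈ 5.2335%

step 1 [0.5y] bond c/2=1/25: DF=(25337/25000 − 1/25·(0))/(1+1/25) = 1949/2000 ≈ 0.974500
step 2 [1y] zero: DF = P = 9631/10000 ≈ 0.963100
step 3 [1.5y] zero: DF = P = 9499/10000 ≈ 0.949900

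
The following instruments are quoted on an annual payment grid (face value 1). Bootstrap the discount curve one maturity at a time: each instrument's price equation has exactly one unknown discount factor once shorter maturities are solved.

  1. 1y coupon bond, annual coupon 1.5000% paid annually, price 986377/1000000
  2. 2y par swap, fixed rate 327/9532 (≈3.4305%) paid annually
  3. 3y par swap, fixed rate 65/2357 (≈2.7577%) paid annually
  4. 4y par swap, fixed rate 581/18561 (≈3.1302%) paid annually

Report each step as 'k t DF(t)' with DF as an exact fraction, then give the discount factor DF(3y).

1 1 4859/5000
2 2 4673/5000
3 3 461/500
4 4 4419/5000
DF(3y) = 461/500 ≈ 0.922000

step 1 [1y] bond c/1=3/200: DF=(986377/1000000 − 3/200·(0))/(1+3/200) = 4859/5000 ≈ 0.971800
step 2 [2y] swap r/1=327/9532: DF=(1 − 327/9532·(0.971800))/(1+327/9532) = 4673/5000 ≈ 0.934600
step 3 [3y] swap r/1=65/2357: DF=(1 − 65/2357·(0.971800+0.934600))/(1+65/2357) = 461/500 ≈ 0.922000
step 4 [4y] swap r/1=581/18561: DF=(1 − 581/18561·(0.971800+0.934600+0.922000))/(1+581/18561) = 4419/5000 ≈ 0.883800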